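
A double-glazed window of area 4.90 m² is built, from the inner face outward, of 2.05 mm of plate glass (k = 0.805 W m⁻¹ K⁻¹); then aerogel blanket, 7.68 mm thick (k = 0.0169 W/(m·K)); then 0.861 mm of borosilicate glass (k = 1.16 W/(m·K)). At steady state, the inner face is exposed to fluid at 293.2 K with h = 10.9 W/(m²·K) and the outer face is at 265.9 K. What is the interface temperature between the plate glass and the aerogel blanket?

T = 288.5 K

Resistance network (inner→outer):
  R_conv,in = 1/(hA) = 1/(10.9·4.90) = 0.01872 K/W
  R_plate glass = L/(kA) = 0.00205/(0.805·4.90) = 5.197×10^-4 K/W
  R_aerogel blanket = L/(kA) = 0.00768/(0.0169·4.90) = 0.09274 K/W
  R_borosilicate glass = L/(kA) = 8.61×10^-4/(1.16·4.90) = 1.515×10^-4 K/W
ΣR = 0.01872 + 5.197×10^-4 + 0.09274 + 1.515×10^-4 = 0.1121 K/W
Q = ΔT/ΣR = (293.2 K − 265.9 K)/0.1121 = 243.5 W
From the inner boundary to the plate glass/aerogel blanket interface, ΣR_partial = 0.01924 K/W.
T_interface = T_in − Q·ΣR_partial = 293.2 K − (243.5)(0.01924) = 288.5 K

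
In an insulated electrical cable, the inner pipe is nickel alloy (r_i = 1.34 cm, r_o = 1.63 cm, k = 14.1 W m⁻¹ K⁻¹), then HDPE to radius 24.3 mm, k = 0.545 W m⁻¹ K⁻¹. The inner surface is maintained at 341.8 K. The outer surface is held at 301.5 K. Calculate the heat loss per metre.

Resistance network (inner→outer):
  R'_nickel alloy = ln(0.0163/0.0134)/(2πk) = 0.1959/(2π·14.1) = 0.002211 m·K/W
  R'_HDPE = ln(0.0243/0.0163)/(2πk) = 0.3993/(2π·0.545) = 0.1166 m·K/W
ΣR = 0.002211 + 0.1166 = 0.1188 m·K/W
Q' = ΔT/ΣR = (341.8 K − 301.5 K)/0.1188 = 339 W/m

Q' = 339 W/m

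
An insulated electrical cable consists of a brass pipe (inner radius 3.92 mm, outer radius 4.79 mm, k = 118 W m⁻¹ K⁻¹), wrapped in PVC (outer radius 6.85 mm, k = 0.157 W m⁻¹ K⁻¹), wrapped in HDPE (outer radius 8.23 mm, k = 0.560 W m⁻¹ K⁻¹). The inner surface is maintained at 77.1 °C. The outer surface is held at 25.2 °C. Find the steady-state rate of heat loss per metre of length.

Series thermal resistances, inner to outer:
  R'_brass = ln(0.00479/0.00392)/(2πk) = 0.2004/(2π·118) = 2.703×10^-4 m·K/W
  R'_PVC = ln(0.00685/0.00479)/(2πk) = 0.3577/(2π·0.157) = 0.3626 m·K/W
  R'_HDPE = ln(0.00823/0.00685)/(2πk) = 0.1835/(2π·0.560) = 0.05216 m·K/W
ΣR = 2.703×10^-4 + 0.3626 + 0.05216 = 0.4150 m·K/W
Q' = ΔT/ΣR = (77.1 °C − 25.2 °C)/0.4150 = 125 W/m

Q' = 125 W/m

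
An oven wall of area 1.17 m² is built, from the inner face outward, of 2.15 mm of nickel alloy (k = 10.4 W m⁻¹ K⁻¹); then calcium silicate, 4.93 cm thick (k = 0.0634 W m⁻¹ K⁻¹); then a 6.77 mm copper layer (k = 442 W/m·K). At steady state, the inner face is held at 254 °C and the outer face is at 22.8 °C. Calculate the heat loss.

Q = 348 W

Treat each layer as a resistance in series:
  R_nickel alloy = L/(kA) = 0.00215/(10.4·1.17) = 1.767×10^-4 K/W
  R_calcium silicate = L/(kA) = 0.0493/(0.0634·1.17) = 0.6646 K/W
  R_copper = L/(kA) = 0.00677/(442·1.17) = 1.309×10^-5 K/W
ΣR = 1.767×10^-4 + 0.6646 + 1.309×10^-5 = 0.6648 K/W
Q = ΔT/ΣR = (254 °C − 22.8 °C)/0.6648 = 348 W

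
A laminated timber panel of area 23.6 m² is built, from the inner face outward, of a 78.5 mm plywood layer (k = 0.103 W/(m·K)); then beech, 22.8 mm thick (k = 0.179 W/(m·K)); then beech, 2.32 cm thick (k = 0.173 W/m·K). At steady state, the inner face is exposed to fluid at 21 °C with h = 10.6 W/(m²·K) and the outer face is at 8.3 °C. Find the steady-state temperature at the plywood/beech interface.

Series thermal resistances, inner to outer:
  R_conv,in = 1/(hA) = 1/(10.6·23.6) = 0.003997 K/W
  R_plywood = L/(kA) = 0.0785/(0.103·23.6) = 0.03229 K/W
  R_beech = L/(kA) = 0.0228/(0.179·23.6) = 0.005397 K/W
  R_beech = L/(kA) = 0.0232/(0.173·23.6) = 0.005682 K/W
ΣR = 0.003997 + 0.03229 + 0.005397 + 0.005682 = 0.04737 K/W
Q = ΔT/ΣR = (21 °C − 8.3 °C)/0.04737 = 268.1 W
From the inner boundary to the plywood/beech interface, ΣR_partial = 0.03629 K/W.
T_interface = T_in − Q·ΣR_partial = 21 °C − (268.1)(0.03629) = 11.3 °C

T = 11.3 °C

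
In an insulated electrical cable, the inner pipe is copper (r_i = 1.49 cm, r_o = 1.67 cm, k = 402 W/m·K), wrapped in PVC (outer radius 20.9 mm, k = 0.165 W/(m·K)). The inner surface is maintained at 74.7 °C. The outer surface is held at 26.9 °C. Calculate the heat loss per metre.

Series thermal resistances, inner to outer:
  R'_copper = ln(0.0167/0.0149)/(2πk) = 0.1140/(2π·402) = 4.515×10^-5 m·K/W
  R'_PVC = ln(0.0209/0.0167)/(2πk) = 0.2243/(2π·0.165) = 0.2164 m·K/W
ΣR = 4.515×10^-5 + 0.2164 = 0.2164 m·K/W
Q' = ΔT/ΣR = (74.7 °C − 26.9 °C)/0.2164 = 221 W/m

Q' = 221 W/m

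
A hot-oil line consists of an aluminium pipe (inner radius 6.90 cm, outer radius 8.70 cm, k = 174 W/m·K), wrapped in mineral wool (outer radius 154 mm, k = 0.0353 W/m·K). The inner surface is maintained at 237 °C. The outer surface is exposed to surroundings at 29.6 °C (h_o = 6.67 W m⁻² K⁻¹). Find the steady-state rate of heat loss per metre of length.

Q' = 76.0 W/m

Series thermal resistances, inner to outer:
  R'_aluminium = ln(0.0870/0.0690)/(2πk) = 0.2318/(2π·174) = 2.120×10^-4 m·K/W
  R'_mineral wool = ln(0.154/0.0870)/(2πk) = 0.5710/(2π·0.0353) = 2.575 m·K/W
  R'_conv,out = 1/(2πr h) = 1/(2π·0.154·6.67) = 0.1549 m·K/W
ΣR = 2.120×10^-4 + 2.575 + 0.1549 = 2.730 m·K/W
Q' = ΔT/ΣR = (237 °C − 29.6 °C)/2.730 = 76.0 W/m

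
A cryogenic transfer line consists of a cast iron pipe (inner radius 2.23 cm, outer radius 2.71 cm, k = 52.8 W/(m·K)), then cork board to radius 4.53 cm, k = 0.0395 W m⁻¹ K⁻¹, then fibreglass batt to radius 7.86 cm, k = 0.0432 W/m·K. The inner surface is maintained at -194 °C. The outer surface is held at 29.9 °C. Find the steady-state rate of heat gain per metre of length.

Q' = 54.6 W/m

Treat each layer as a resistance in series:
  R'_cast iron = ln(0.0271/0.0223)/(2πk) = 0.1949/(2π·52.8) = 5.876×10^-4 m·K/W
  R'_cork board = ln(0.0453/0.0271)/(2πk) = 0.5138/(2π·0.0395) = 2.070 m·K/W
  R'_fibreglass batt = ln(0.0786/0.0453)/(2πk) = 0.5511/(2π·0.0432) = 2.030 m·K/W
ΣR = 5.876×10^-4 + 2.070 + 2.030 = 4.101 m·K/W
Q' = ΔT/ΣR = (-194 °C − 29.9 °C)/4.101 = -54.6 W/m
(Negative Q' ⇒ heat flows inward; heat gain = 54.6 W/m.)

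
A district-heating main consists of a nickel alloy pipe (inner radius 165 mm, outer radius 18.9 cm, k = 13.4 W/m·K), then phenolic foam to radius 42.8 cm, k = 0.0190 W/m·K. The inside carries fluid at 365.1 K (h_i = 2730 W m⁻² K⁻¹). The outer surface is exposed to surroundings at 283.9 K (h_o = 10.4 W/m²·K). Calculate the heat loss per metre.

Treat each layer as a resistance in series:
  R'_conv,in = 1/(2πr h) = 1/(2π·0.165·2730) = 3.533×10^-4 m·K/W
  R'_nickel alloy = ln(0.189/0.165)/(2πk) = 0.1358/(2π·13.4) = 0.001613 m·K/W
  R'_phenolic foam = ln(0.428/0.189)/(2πk) = 0.8174/(2π·0.0190) = 6.847 m·K/W
  R'_conv,out = 1/(2πr h) = 1/(2π·0.428·10.4) = 0.03576 m·K/W
ΣR = 3.533×10^-4 + 0.001613 + 6.847 + 0.03576 = 6.885 m·K/W
Q' = ΔT/ΣR = (365.1 K − 283.9 K)/6.885 = 11.8 W/m

Q' = 11.8 W/m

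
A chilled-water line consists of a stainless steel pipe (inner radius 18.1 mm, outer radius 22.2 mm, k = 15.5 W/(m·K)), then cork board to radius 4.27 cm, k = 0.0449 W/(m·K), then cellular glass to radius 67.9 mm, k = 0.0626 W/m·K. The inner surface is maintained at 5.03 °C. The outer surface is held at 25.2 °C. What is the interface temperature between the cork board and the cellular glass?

Resistance network (inner→outer):
  R'_stainless steel = ln(0.0222/0.0181)/(2πk) = 0.2042/(2π·15.5) = 0.002097 m·K/W
  R'_cork board = ln(0.0427/0.0222)/(2πk) = 0.6541/(2π·0.0449) = 2.319 m·K/W
  R'_cellular glass = ln(0.0679/0.0427)/(2πk) = 0.4638/(2π·0.0626) = 1.179 m·K/W
ΣR = 0.002097 + 2.319 + 1.179 = 3.500 m·K/W
Q' = ΔT/ΣR = (5.03 °C − 25.2 °C)/3.500 = -5.763 W/m
From the inner boundary to the cork board/cellular glass interface, ΣR_partial = 2.321 m·K/W.
T_interface = T_in − Q'·ΣR_partial = 5.03 °C − (-5.763)(2.321) = 18.4 °C

T = 18.4 °C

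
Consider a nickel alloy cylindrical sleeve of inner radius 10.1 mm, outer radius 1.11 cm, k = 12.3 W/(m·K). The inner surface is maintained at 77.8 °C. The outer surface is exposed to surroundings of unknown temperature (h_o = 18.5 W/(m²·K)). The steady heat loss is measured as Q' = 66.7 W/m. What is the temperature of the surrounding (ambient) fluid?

Sum the resistances:
  R'_nickel alloy = ln(0.0111/0.0101)/(2πk) = 0.09441/(2π·12.3) = 0.001222 m·K/W
  R'_conv,out = 1/(2πr h) = 1/(2π·0.0111·18.5) = 0.7750 m·K/W
ΣR = 0.7763 m·K/W
ΔT = Q'·ΣR = 66.7 × 0.7763 = 51.78 K
Heat flows outward, so T_out = T_in − ΔT = 77.8 − 51.78 = 26.0 °C

T_out = 26.0 °C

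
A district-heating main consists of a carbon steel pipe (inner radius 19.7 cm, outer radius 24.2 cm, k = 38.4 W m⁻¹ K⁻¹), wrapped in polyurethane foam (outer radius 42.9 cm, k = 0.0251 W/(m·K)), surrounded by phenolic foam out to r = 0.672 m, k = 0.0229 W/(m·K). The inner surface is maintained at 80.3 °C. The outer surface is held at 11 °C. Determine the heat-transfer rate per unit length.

Resistance network (inner→outer):
  R'_carbon steel = ln(0.242/0.197)/(2πk) = 0.2057/(2π·38.4) = 8.527×10^-4 m·K/W
  R'_polyurethane foam = ln(0.429/0.242)/(2πk) = 0.5725/(2π·0.0251) = 3.630 m·K/W
  R'_phenolic foam = ln(0.672/0.429)/(2πk) = 0.4488/(2π·0.0229) = 3.119 m·K/W
ΣR = 8.527×10^-4 + 3.630 + 3.119 = 6.750 m·K/W
Q' = ΔT/ΣR = (80.3 °C − 11 °C)/6.750 = 10.3 W/m

Q' = 10.3 W/m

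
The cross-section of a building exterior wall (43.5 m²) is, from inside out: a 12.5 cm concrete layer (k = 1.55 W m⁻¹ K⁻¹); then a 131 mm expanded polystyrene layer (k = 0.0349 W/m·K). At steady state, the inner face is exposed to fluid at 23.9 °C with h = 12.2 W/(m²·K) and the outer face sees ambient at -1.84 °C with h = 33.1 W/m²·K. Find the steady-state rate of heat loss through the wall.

Treat each layer as a resistance in series:
  R_conv,in = 1/(hA) = 1/(12.2·43.5) = 0.001884 K/W
  R_concrete = L/(kA) = 0.125/(1.55·43.5) = 0.001854 K/W
  R_expanded polystyrene = L/(kA) = 0.131/(0.0349·43.5) = 0.08629 K/W
  R_conv,out = 1/(hA) = 1/(33.1·43.5) = 6.945×10^-4 K/W
ΣR = 0.001884 + 0.001854 + 0.08629 + 6.945×10^-4 = 0.09072 K/W
Q = ΔT/ΣR = (23.9 °C − -1.84 °C)/0.09072 = 284 W

Q = 284 W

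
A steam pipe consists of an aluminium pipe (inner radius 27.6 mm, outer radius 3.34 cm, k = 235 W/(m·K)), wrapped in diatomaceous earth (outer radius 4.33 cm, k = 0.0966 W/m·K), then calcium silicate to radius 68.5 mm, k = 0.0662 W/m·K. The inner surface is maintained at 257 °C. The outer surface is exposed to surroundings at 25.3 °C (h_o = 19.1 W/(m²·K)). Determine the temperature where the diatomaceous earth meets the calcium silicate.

T = 197 °C

Treat each layer as a resistance in series:
  R'_aluminium = ln(0.0334/0.0276)/(2πk) = 0.1907/(2π·235) = 1.292×10^-4 m·K/W
  R'_diatomaceous earth = ln(0.0433/0.0334)/(2πk) = 0.2596/(2π·0.0966) = 0.4277 m·K/W
  R'_calcium silicate = ln(0.0685/0.0433)/(2πk) = 0.4587/(2π·0.0662) = 1.103 m·K/W
  R'_conv,out = 1/(2πr h) = 1/(2π·0.0685·19.1) = 0.1216 m·K/W
ΣR = 1.292×10^-4 + 0.4277 + 1.103 + 0.1216 = 1.652 m·K/W
Q' = ΔT/ΣR = (257 °C − 25.3 °C)/1.652 = 140.3 W/m
From the inner boundary to the diatomaceous earth/calcium silicate interface, ΣR_partial = 0.4278 m·K/W.
T_interface = T_in − Q'·ΣR_partial = 257 °C − (140.3)(0.4278) = 197 °C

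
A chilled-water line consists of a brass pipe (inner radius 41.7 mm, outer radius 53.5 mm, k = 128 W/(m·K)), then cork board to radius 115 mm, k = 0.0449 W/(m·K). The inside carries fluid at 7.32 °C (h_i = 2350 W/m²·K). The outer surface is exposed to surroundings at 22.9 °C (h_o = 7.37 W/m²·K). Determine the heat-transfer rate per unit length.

Series thermal resistances, inner to outer:
  R'_conv,in = 1/(2πr h) = 1/(2π·0.0417·2350) = 0.001624 m·K/W
  R'_brass = ln(0.0535/0.0417)/(2πk) = 0.2492/(2π·128) = 3.098×10^-4 m·K/W
  R'_cork board = ln(0.115/0.0535)/(2πk) = 0.7653/(2π·0.0449) = 2.713 m·K/W
  R'_conv,out = 1/(2πr h) = 1/(2π·0.115·7.37) = 0.1878 m·K/W
ΣR = 0.001624 + 3.098×10^-4 + 2.713 + 0.1878 = 2.903 m·K/W
Q' = ΔT/ΣR = (7.32 °C − 22.9 °C)/2.903 = -5.37 W/m
(Negative Q' ⇒ heat flows inward; heat gain = 5.37 W/m.)

Q' = 5.37 W/m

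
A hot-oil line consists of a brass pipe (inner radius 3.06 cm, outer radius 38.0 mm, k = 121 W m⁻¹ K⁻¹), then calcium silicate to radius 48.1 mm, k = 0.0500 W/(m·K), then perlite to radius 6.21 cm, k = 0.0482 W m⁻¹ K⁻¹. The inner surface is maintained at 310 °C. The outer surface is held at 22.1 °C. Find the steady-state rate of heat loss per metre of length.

Q' = 181 W/m

Resistance network (inner→outer):
  R'_brass = ln(0.0380/0.0306)/(2πk) = 0.2166/(2π·121) = 2.849×10^-4 m·K/W
  R'_calcium silicate = ln(0.0481/0.0380)/(2πk) = 0.2357/(2π·0.0500) = 0.7502 m·K/W
  R'_perlite = ln(0.0621/0.0481)/(2πk) = 0.2555/(2π·0.0482) = 0.8435 m·K/W
ΣR = 2.849×10^-4 + 0.7502 + 0.8435 = 1.594 m·K/W
Q' = ΔT/ΣR = (310 °C − 22.1 °C)/1.594 = 181 W/m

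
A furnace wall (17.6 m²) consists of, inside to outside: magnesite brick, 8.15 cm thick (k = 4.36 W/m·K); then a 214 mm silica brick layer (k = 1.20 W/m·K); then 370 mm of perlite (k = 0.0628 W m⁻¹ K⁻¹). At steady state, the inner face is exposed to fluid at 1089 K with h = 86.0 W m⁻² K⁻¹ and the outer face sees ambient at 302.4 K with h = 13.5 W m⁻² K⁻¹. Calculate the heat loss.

Resistance network (inner→outer):
  R_conv,in = 1/(hA) = 1/(86.0·17.6) = 6.607×10^-4 K/W
  R_magnesite brick = L/(kA) = 0.0815/(4.36·17.6) = 0.001062 K/W
  R_silica brick = L/(kA) = 0.214/(1.20·17.6) = 0.01013 K/W
  R_perlite = L/(kA) = 0.370/(0.0628·17.6) = 0.3348 K/W
  R_conv,out = 1/(hA) = 1/(13.5·17.6) = 0.004209 K/W
ΣR = 6.607×10^-4 + 0.001062 + 0.01013 + 0.3348 + 0.004209 = 0.3509 K/W
Q = ΔT/ΣR = (1089 K − 302.4 K)/0.3509 = 2240 W

Q = 2.24 kW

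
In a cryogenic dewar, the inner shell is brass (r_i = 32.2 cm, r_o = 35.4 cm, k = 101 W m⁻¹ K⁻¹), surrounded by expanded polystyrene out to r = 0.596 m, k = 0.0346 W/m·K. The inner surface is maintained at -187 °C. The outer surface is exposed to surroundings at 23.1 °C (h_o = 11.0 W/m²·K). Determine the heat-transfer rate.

Series thermal resistances, inner to outer:
  R_brass = (1/0.322 − 1/0.354)/(4πk) = 0.2807/(4π·101) = 2.212×10^-4 K/W
  R_expanded polystyrene = (1/0.354 − 1/0.596)/(4πk) = 1.147/(4π·0.0346) = 2.638 K/W
  R_conv,out = 1/(4πr²h) = 1/(4π·0.596²·11.0) = 0.02037 K/W
ΣR = 2.212×10^-4 + 2.638 + 0.02037 = 2.659 K/W
Q = ΔT/ΣR = (-187 °C − 23.1 °C)/2.659 = -79.0 W
(Negative Q ⇒ heat flows inward; heat gain = 79.0 W.)

Q = 79.0 W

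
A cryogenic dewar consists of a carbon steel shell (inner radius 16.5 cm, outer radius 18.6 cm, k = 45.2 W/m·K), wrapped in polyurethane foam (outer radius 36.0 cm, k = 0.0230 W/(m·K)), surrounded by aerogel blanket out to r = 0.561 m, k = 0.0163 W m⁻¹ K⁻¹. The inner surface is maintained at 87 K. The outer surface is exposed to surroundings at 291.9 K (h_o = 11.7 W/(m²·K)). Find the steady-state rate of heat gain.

Q = 14.8 W

Series thermal resistances, inner to outer:
  R_carbon steel = (1/0.165 − 1/0.186)/(4πk) = 0.6843/(4π·45.2) = 0.001205 K/W
  R_polyurethane foam = (1/0.186 − 1/0.360)/(4πk) = 2.599/(4π·0.0230) = 8.991 K/W
  R_aerogel blanket = (1/0.360 − 1/0.561)/(4πk) = 0.9952/(4π·0.0163) = 4.859 K/W
  R_conv,out = 1/(4πr²h) = 1/(4π·0.561²·11.7) = 0.02161 K/W
ΣR = 0.001205 + 8.991 + 4.859 + 0.02161 = 13.87 K/W
Q = ΔT/ΣR = (87 K − 291.9 K)/13.87 = -14.8 W
(Negative Q ⇒ heat flows inward; heat gain = 14.8 W.)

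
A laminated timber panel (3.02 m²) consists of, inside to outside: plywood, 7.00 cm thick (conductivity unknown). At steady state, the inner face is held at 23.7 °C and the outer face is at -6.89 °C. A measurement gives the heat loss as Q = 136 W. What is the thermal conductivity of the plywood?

k = 0.103 W/m·K

ΣR = ΔT/Q = |23.7 − -6.89|/136 = 0.2249 K/W
L/(kA) = 0.2249 ⇒ k = 0.0700/(0.2249·3.02) = 0.103 W/m·K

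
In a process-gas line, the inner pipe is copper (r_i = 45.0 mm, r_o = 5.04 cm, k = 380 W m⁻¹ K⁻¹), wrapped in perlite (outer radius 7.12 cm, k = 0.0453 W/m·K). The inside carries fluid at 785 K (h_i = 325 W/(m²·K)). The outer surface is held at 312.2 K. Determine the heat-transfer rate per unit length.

Q' = 386 W/m

Series thermal resistances, inner to outer:
  R'_conv,in = 1/(2πr h) = 1/(2π·0.0450·325) = 0.01088 m·K/W
  R'_copper = ln(0.0504/0.0450)/(2πk) = 0.1133/(2π·380) = 4.747×10^-5 m·K/W
  R'_perlite = ln(0.0712/0.0504)/(2πk) = 0.3455/(2π·0.0453) = 1.214 m·K/W
ΣR = 0.01088 + 4.747×10^-5 + 1.214 = 1.225 m·K/W
Q' = ΔT/ΣR = (785 K − 312.2 K)/1.225 = 386 W/m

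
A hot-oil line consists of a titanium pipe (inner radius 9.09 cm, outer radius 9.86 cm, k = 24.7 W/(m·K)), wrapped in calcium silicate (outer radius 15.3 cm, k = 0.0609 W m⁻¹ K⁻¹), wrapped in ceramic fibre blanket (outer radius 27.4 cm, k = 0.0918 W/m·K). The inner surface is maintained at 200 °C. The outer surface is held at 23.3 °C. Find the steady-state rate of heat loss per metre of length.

Treat each layer as a resistance in series:
  R'_titanium = ln(0.0986/0.0909)/(2πk) = 0.08131/(2π·24.7) = 5.239×10^-4 m·K/W
  R'_calcium silicate = ln(0.153/0.0986)/(2πk) = 0.4394/(2π·0.0609) = 1.148 m·K/W
  R'_ceramic fibre blanket = ln(0.274/0.153)/(2πk) = 0.5827/(2π·0.0918) = 1.010 m·K/W
ΣR = 5.239×10^-4 + 1.148 + 1.010 = 2.159 m·K/W
Q' = ΔT/ΣR = (200 °C − 23.3 °C)/2.159 = 81.8 W/m

Q' = 81.8 W/m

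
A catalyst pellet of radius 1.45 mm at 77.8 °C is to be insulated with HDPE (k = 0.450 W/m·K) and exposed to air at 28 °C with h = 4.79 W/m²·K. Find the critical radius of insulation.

r_cr = 18.8 cm

For a sphere, r_cr = 2k_ins/h = 2·0.450/4.79 = 0.188 m = 18.8 cm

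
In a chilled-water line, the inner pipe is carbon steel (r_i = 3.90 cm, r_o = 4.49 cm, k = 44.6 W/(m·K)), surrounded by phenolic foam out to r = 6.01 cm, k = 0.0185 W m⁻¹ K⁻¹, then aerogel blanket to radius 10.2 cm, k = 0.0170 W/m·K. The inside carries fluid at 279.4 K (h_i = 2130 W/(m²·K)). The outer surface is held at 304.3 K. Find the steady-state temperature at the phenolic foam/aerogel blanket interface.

T = 287.8 K

Resistance network (inner→outer):
  R'_conv,in = 1/(2πr h) = 1/(2π·0.0390·2130) = 0.001916 m·K/W
  R'_carbon steel = ln(0.0449/0.0390)/(2πk) = 0.1409/(2π·44.6) = 5.027×10^-4 m·K/W
  R'_phenolic foam = ln(0.0601/0.0449)/(2πk) = 0.2916/(2π·0.0185) = 2.508 m·K/W
  R'_aerogel blanket = ln(0.102/0.0601)/(2πk) = 0.5290/(2π·0.0170) = 4.952 m·K/W
ΣR = 0.001916 + 5.027×10^-4 + 2.508 + 4.952 = 7.462 m·K/W
Q' = ΔT/ΣR = (279.4 K − 304.3 K)/7.462 = -3.337 W/m
From the inner boundary to the phenolic foam/aerogel blanket interface, ΣR_partial = 2.510 m·K/W.
T_interface = T_in − Q'·ΣR_partial = 279.4 K − (-3.337)(2.510) = 287.8 K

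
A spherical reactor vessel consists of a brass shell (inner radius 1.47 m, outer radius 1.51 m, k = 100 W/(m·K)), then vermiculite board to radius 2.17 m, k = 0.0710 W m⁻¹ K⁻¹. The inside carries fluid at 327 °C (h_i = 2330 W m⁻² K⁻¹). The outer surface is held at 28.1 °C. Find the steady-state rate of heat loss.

Q = 1320 W

Treat each layer as a resistance in series:
  R_conv,in = 1/(4πr²h) = 1/(4π·1.47²·2330) = 1.581×10^-5 K/W
  R_brass = (1/1.47 − 1/1.51)/(4πk) = 0.01802/(4π·100) = 1.434×10^-5 K/W
  R_vermiculite board = (1/1.51 − 1/2.17)/(4πk) = 0.2014/(4π·0.0710) = 0.2258 K/W
ΣR = 1.581×10^-5 + 1.434×10^-5 + 0.2258 = 0.2258 K/W
Q = ΔT/ΣR = (327 °C − 28.1 °C)/0.2258 = 1320 W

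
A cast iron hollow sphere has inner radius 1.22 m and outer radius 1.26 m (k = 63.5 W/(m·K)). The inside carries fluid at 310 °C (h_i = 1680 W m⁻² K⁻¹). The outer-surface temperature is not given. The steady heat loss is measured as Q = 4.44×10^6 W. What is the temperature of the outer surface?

T_out = 23.9 °C

Series resistances:
  R_conv,in = 1/(4πr²h) = 1/(4π·1.22²·1680) = 3.182×10^-5 K/W
  R_cast iron = (1/1.22 − 1/1.26)/(4πk) = 0.02602/(4π·63.5) = 3.261×10^-5 K/W
ΣR = 6.443×10^-5 K/W
ΔT = Q·ΣR = 4.44×10^6 × 6.443×10^-5 = 286.1 K
Heat flows outward, so T_out = T_in − ΔT = 310 − 286.1 = 23.9 °C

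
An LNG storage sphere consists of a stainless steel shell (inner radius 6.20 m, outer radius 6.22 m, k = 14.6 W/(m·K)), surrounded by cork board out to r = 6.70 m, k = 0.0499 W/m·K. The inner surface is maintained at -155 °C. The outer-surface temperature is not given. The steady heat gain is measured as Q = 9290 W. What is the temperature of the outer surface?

T_out = 15.7 °C

Sum the resistances:
  R_stainless steel = (1/6.20 − 1/6.22)/(4πk) = 5.186×10^-4/(4π·14.6) = 2.827×10^-6 K/W
  R_cork board = (1/6.22 − 1/6.70)/(4πk) = 0.01152/(4π·0.0499) = 0.01837 K/W
ΣR = 0.01837 K/W
ΔT = Q·ΣR = 9290 × 0.01837 = 170.7 K
Heat flows inward, so T_out = T_in + ΔT = -155 + 170.7 = 15.7 °C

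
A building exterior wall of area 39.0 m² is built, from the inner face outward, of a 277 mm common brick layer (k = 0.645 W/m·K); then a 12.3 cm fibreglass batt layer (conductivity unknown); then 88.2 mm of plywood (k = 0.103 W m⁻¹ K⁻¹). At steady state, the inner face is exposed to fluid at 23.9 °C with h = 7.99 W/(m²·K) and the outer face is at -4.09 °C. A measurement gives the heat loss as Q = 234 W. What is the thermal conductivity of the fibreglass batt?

k = 0.0378 W/m·K

ΣR = ΔT/Q = |23.9 − -4.09|/234 = 0.1196 K/W
Known resistances:
  R_conv,in = 1/(hA) = 1/(7.99·39.0) = 0.003209 K/W
  R_common brick = L/(kA) = 0.277/(0.645·39.0) = 0.01101 K/W
  R_plywood = L/(kA) = 0.0882/(0.103·39.0) = 0.02196 K/W
R_fibreglass batt = ΣR − ΣR_known = 0.1196 − 0.03618 = 0.08342 K/W
L/(kA) = 0.08342 ⇒ k = 0.123/(0.08342·39.0) = 0.0378 W/m·K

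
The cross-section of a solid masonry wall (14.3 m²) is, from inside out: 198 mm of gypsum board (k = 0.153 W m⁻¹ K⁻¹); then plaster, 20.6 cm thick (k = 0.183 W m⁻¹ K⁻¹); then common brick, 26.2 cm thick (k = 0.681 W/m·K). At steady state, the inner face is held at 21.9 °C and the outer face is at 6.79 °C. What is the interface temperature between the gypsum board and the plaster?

Resistance network (inner→outer):
  R_gypsum board = L/(kA) = 0.198/(0.153·14.3) = 0.09050 K/W
  R_plaster = L/(kA) = 0.206/(0.183·14.3) = 0.07872 K/W
  R_common brick = L/(kA) = 0.262/(0.681·14.3) = 0.02690 K/W
ΣR = 0.09050 + 0.07872 + 0.02690 = 0.1961 K/W
Q = ΔT/ΣR = (21.9 °C − 6.79 °C)/0.1961 = 77.05 W
From the inner boundary to the gypsum board/plaster interface, ΣR_partial = 0.09050 K/W.
T_interface = T_in − Q·ΣR_partial = 21.9 °C − (77.05)(0.09050) = 14.9 °C

T = 14.9 °C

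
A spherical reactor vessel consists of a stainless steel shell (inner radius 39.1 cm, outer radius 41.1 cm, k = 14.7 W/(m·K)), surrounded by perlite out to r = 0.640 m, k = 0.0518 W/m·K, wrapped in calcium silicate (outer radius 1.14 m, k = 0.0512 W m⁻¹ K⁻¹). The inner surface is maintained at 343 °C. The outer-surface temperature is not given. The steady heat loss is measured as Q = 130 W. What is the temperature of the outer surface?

Series resistances:
  R_stainless steel = (1/0.391 − 1/0.411)/(4πk) = 0.1245/(4π·14.7) = 6.737×10^-4 K/W
  R_perlite = (1/0.411 − 1/0.640)/(4πk) = 0.8706/(4π·0.0518) = 1.337 K/W
  R_calcium silicate = (1/0.640 − 1/1.14)/(4πk) = 0.6853/(4π·0.0512) = 1.065 K/W
ΣR = 2.403 K/W
ΔT = Q·ΣR = 130 × 2.403 = 312.4 K
Heat flows outward, so T_out = T_in − ΔT = 343 − 312.4 = 30.6 °C

T_out = 30.6 °C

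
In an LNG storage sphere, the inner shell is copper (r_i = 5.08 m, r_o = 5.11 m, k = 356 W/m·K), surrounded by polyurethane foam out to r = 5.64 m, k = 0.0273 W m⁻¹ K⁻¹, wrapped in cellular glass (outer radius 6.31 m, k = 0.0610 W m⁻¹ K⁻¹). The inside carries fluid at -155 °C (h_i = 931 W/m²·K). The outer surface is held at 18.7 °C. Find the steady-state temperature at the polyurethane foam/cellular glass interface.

T = -35.9 °C

Resistance network (inner→outer):
  R_conv,in = 1/(4πr²h) = 1/(4π·5.08²·931) = 3.312×10^-6 K/W
  R_copper = (1/5.08 − 1/5.11)/(4πk) = 0.001156/(4π·356) = 2.583×10^-7 K/W
  R_polyurethane foam = (1/5.11 − 1/5.64)/(4πk) = 0.01839/(4π·0.0273) = 0.05360 K/W
  R_cellular glass = (1/5.64 − 1/6.31)/(4πk) = 0.01883/(4π·0.0610) = 0.02456 K/W
ΣR = 3.312×10^-6 + 2.583×10^-7 + 0.05360 + 0.02456 = 0.07816 K/W
Q = ΔT/ΣR = (-155 °C − 18.7 °C)/0.07816 = -2222 W
From the inner boundary to the polyurethane foam/cellular glass interface, ΣR_partial = 0.05360 K/W.
T_interface = T_in − Q·ΣR_partial = -155 °C − (-2222)(0.05360) = -35.9 °C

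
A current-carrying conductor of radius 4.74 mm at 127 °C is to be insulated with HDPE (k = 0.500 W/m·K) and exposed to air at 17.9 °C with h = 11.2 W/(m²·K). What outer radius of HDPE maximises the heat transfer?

r_cr = 4.46 cm

For a cylinder, r_cr = k_ins/h = 0.500/11.2 = 0.0446 m = 4.46 cm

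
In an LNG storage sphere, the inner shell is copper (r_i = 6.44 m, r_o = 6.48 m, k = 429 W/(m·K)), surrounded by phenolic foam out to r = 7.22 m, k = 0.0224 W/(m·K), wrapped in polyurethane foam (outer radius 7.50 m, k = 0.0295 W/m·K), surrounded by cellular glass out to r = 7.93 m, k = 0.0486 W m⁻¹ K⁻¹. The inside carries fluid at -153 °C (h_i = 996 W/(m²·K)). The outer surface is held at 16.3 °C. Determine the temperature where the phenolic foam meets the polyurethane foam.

Resistance network (inner→outer):
  R_conv,in = 1/(4πr²h) = 1/(4π·6.44²·996) = 1.926×10^-6 K/W
  R_copper = (1/6.44 − 1/6.48)/(4πk) = 9.585×10^-4/(4π·429) = 1.778×10^-7 K/W
  R_phenolic foam = (1/6.48 − 1/7.22)/(4πk) = 0.01582/(4π·0.0224) = 0.05619 K/W
  R_polyurethane foam = (1/7.22 − 1/7.50)/(4πk) = 0.005171/(4π·0.0295) = 0.01395 K/W
  R_cellular glass = (1/7.50 − 1/7.93)/(4πk) = 0.007230/(4π·0.0486) = 0.01184 K/W
ΣR = 1.926×10^-6 + 1.778×10^-7 + 0.05619 + 0.01395 + 0.01184 = 0.08198 K/W
Q = ΔT/ΣR = (-153 °C − 16.3 °C)/0.08198 = -2065 W
From the inner boundary to the phenolic foam/polyurethane foam interface, ΣR_partial = 0.05619 K/W.
T_interface = T_in − Q·ΣR_partial = -153 °C − (-2065)(0.05619) = -37.0 °C

T = -37.0 °C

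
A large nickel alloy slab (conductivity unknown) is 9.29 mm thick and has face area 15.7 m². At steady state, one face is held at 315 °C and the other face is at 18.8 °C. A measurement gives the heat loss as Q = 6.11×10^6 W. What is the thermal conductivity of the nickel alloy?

ΣR = ΔT/Q = |315 − 18.8|/6.11×10^6 = 4.848×10^-5 K/W
L/(kA) = 4.848×10^-5 ⇒ k = 0.00929/(4.848×10^-5·15.7) = 12.2 W/m·K

k = 12.2 W/m·K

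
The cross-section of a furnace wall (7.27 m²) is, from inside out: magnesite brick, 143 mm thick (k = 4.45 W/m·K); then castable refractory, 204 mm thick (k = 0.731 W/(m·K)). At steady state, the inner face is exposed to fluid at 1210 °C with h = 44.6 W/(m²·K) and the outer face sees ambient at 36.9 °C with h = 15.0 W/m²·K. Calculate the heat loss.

Q = 21300 W

Series thermal resistances, inner to outer:
  R_conv,in = 1/(hA) = 1/(44.6·7.27) = 0.003084 K/W
  R_magnesite brick = L/(kA) = 0.143/(4.45·7.27) = 0.004420 K/W
  R_castable refractory = L/(kA) = 0.204/(0.731·7.27) = 0.03839 K/W
  R_conv,out = 1/(hA) = 1/(15.0·7.27) = 0.009170 K/W
ΣR = 0.003084 + 0.004420 + 0.03839 + 0.009170 = 0.05506 K/W
Q = ΔT/ΣR = (1210 °C − 36.9 °C)/0.05506 = 21300 W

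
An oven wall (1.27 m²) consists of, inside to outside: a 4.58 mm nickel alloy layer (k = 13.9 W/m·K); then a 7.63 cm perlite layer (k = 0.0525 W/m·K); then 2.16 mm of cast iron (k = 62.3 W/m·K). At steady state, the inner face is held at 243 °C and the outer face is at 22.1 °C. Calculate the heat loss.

Q = 193 W

Treat each layer as a resistance in series:
  R_nickel alloy = L/(kA) = 0.00458/(13.9·1.27) = 2.594×10^-4 K/W
  R_perlite = L/(kA) = 0.0763/(0.0525·1.27) = 1.144 K/W
  R_cast iron = L/(kA) = 0.00216/(62.3·1.27) = 2.730×10^-5 K/W
ΣR = 2.594×10^-4 + 1.144 + 2.730×10^-5 = 1.144 K/W
Q = ΔT/ΣR = (243 °C − 22.1 °C)/1.144 = 193 W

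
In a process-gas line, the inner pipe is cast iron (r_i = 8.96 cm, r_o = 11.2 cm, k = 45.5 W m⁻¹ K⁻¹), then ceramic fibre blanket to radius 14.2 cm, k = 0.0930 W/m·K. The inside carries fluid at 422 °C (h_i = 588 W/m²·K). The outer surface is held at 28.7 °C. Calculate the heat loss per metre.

Resistance network (inner→outer):
  R'_conv,in = 1/(2πr h) = 1/(2π·0.0896·588) = 0.003021 m·K/W
  R'_cast iron = ln(0.112/0.0896)/(2πk) = 0.2231/(2π·45.5) = 7.805×10^-4 m·K/W
  R'_ceramic fibre blanket = ln(0.142/0.112)/(2πk) = 0.2373/(2π·0.0930) = 0.4062 m·K/W
ΣR = 0.003021 + 7.805×10^-4 + 0.4062 = 0.4100 m·K/W
Q' = ΔT/ΣR = (422 °C − 28.7 °C)/0.4100 = 959 W/m

Q' = 959 W/m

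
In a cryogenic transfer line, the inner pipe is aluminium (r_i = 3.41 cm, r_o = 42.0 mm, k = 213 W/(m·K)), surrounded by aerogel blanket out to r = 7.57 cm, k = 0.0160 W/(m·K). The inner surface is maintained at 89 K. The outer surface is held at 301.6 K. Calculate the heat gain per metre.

Series thermal resistances, inner to outer:
  R'_aluminium = ln(0.0420/0.0341)/(2πk) = 0.2084/(2π·213) = 1.557×10^-4 m·K/W
  R'_aerogel blanket = ln(0.0757/0.0420)/(2πk) = 0.5891/(2π·0.0160) = 5.860 m·K/W
ΣR = 1.557×10^-4 + 5.860 = 5.860 m·K/W
Q' = ΔT/ΣR = (89 K − 301.6 K)/5.860 = -36.3 W/m
(Negative Q' ⇒ heat flows inward; heat gain = 36.3 W/m.)

Q' = 36.3 W/m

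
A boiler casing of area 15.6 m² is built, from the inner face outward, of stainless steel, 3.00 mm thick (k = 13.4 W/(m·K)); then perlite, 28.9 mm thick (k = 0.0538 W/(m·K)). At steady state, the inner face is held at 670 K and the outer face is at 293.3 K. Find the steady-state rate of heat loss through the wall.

Q = 10.9 kW

Treat each layer as a resistance in series:
  R_stainless steel = L/(kA) = 0.00300/(13.4·15.6) = 1.435×10^-5 K/W
  R_perlite = L/(kA) = 0.0289/(0.0538·15.6) = 0.03443 K/W
ΣR = 1.435×10^-5 + 0.03443 = 0.03444 K/W
Q = ΔT/ΣR = (670 K − 293.3 K)/0.03444 = 10900 W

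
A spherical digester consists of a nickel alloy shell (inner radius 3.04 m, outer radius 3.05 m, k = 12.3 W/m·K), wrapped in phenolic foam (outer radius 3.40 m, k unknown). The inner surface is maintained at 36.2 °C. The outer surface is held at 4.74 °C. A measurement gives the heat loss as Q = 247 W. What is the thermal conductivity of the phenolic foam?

ΣR = ΔT/Q = |36.2 − 4.74|/247 = 0.1274 K/W
Known resistances:
  R_nickel alloy = (1/3.04 − 1/3.05)/(4πk) = 0.001079/(4π·12.3) = 6.978×10^-6 K/W
R_phenolic foam = ΣR − ΣR_known = 0.1274 − 6.978×10^-6 = 0.1274 K/W
(1/r₁−1/r₂)/(4πk) = 0.1274 ⇒ k = 0.03375/(4π·0.1274) = 0.0211 W/m·K

k = 0.0211 W/m·K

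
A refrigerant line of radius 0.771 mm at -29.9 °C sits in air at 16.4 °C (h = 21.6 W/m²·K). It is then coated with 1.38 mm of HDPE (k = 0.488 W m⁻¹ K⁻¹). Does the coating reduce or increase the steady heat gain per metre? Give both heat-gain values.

Critical radius for a cylinder: r_cr = k/h = 0.0226 m = 2.26 cm.
Outer radius after coating: r₂ = 7.71×10^-4 + 0.00138 = 0.002151 m.
Since r₁ < r_cr and r₂ ≤ r_cr, the coating moves toward the maximum at r_cr — heat gain rises.
Bare: R = 1/(2πr₁h) = 9.557 m·K/W; Q = 46.3/9.557 = 4.84 W/m.
Coated: R = R_cond + R_conv = 3.760 m·K/W; Q = 46.3/3.760 = 12.3 W/m.

increases: 4.84 → 12.3 W/m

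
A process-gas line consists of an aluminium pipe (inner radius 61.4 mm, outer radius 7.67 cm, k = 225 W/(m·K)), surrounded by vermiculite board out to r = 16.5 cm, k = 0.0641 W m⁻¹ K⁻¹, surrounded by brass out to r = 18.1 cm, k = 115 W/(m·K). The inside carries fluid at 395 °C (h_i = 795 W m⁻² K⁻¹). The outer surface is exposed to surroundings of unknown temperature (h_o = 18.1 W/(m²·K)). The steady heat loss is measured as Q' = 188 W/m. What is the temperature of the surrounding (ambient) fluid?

T_out = 27.6 °C

Series resistances:
  R'_conv,in = 1/(2πr h) = 1/(2π·0.0614·795) = 0.003261 m·K/W
  R'_aluminium = ln(0.0767/0.0614)/(2πk) = 0.2225/(2π·225) = 1.574×10^-4 m·K/W
  R'_vermiculite board = ln(0.165/0.0767)/(2πk) = 0.7660/(2π·0.0641) = 1.902 m·K/W
  R'_brass = ln(0.181/0.165)/(2πk) = 0.09255/(2π·115) = 1.281×10^-4 m·K/W
  R'_conv,out = 1/(2πr h) = 1/(2π·0.181·18.1) = 0.04858 m·K/W
ΣR = 1.954 m·K/W
ΔT = Q'·ΣR = 188 × 1.954 = 367.4 K
Heat flows outward, so T_out = T_in − ΔT = 395 − 367.4 = 27.6 °C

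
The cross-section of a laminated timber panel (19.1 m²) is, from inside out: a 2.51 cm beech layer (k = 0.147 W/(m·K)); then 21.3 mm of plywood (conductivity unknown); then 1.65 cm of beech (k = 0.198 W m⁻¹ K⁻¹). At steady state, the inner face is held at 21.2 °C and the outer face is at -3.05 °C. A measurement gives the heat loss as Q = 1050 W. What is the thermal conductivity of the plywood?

k = 0.114 W/m·K

ΣR = ΔT/Q = |21.2 − -3.05|/1050 = 0.02310 K/W
Known resistances:
  R_beech = L/(kA) = 0.0251/(0.147·19.1) = 0.008940 K/W
  R_beech = L/(kA) = 0.0165/(0.198·19.1) = 0.004363 K/W
R_plywood = ΣR − ΣR_known = 0.02310 − 0.01330 = 0.009800 K/W
L/(kA) = 0.009800 ⇒ k = 0.0213/(0.009800·19.1) = 0.114 W/m·K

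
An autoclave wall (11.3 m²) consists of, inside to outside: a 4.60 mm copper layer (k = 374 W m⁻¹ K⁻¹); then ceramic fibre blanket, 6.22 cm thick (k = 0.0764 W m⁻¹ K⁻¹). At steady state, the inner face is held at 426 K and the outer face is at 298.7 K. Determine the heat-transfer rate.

Resistance network (inner→outer):
  R_copper = L/(kA) = 0.00460/(374·11.3) = 1.088×10^-6 K/W
  R_ceramic fibre blanket = L/(kA) = 0.0622/(0.0764·11.3) = 0.07205 K/W
ΣR = 1.088×10^-6 + 0.07205 = 0.07205 K/W
Q = ΔT/ΣR = (426 K − 298.7 K)/0.07205 = 1770 W

Q = 1770 W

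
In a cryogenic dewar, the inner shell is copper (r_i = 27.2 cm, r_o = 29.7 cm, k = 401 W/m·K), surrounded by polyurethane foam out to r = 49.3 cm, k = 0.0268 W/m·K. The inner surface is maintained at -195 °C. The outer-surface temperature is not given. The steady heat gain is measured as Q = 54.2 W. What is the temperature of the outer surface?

Sum the resistances:
  R_copper = (1/0.272 − 1/0.297)/(4πk) = 0.3095/(4π·401) = 6.141×10^-5 K/W
  R_polyurethane foam = (1/0.297 − 1/0.493)/(4πk) = 1.339/(4π·0.0268) = 3.975 K/W
ΣR = 3.975 K/W
ΔT = Q·ΣR = 54.2 × 3.975 = 215.4 K
Heat flows inward, so T_out = T_in + ΔT = -195 + 215.4 = 20.4 °C

T_out = 20.4 °C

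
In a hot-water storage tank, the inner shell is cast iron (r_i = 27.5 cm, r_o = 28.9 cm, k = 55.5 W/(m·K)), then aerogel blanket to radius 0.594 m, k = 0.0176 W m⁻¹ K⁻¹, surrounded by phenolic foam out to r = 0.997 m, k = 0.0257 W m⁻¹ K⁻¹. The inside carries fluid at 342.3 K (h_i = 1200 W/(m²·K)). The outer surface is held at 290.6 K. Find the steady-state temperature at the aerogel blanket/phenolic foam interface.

Series thermal resistances, inner to outer:
  R_conv,in = 1/(4πr²h) = 1/(4π·0.275²·1200) = 8.769×10^-4 K/W
  R_cast iron = (1/0.275 − 1/0.289)/(4πk) = 0.1762/(4π·55.5) = 2.526×10^-4 K/W
  R_aerogel blanket = (1/0.289 − 1/0.594)/(4πk) = 1.777/(4π·0.0176) = 8.033 K/W
  R_phenolic foam = (1/0.594 − 1/0.997)/(4πk) = 0.6805/(4π·0.0257) = 2.107 K/W
ΣR = 8.769×10^-4 + 2.526×10^-4 + 8.033 + 2.107 = 10.14 K/W
Q = ΔT/ΣR = (342.3 K − 290.6 K)/10.14 = 5.099 W
From the inner boundary to the aerogel blanket/phenolic foam interface, ΣR_partial = 8.034 K/W.
T_interface = T_in − Q·ΣR_partial = 342.3 K − (5.099)(8.034) = 301.3 K

T = 301.3 K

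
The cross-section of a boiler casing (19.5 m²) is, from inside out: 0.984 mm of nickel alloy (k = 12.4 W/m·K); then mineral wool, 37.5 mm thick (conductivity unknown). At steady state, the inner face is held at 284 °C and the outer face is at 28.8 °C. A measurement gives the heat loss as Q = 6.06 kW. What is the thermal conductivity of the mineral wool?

k = 0.0457 W/m·K

ΣR = ΔT/Q = |284 − 28.8|/6060 = 0.04211 K/W
Known resistances:
  R_nickel alloy = L/(kA) = 9.84×10^-4/(12.4·19.5) = 4.069×10^-6 K/W
R_mineral wool = ΣR − ΣR_known = 0.04211 − 4.069×10^-6 = 0.04211 K/W
L/(kA) = 0.04211 ⇒ k = 0.0375/(0.04211·19.5) = 0.0457 W/m·K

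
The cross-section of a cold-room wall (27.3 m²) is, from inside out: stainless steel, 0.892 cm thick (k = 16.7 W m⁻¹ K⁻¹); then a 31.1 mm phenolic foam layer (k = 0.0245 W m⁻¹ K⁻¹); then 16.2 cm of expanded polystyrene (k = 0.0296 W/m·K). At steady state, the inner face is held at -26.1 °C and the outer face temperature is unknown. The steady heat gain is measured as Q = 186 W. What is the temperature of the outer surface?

Sum the resistances:
  R_stainless steel = L/(kA) = 0.00892/(16.7·27.3) = 1.957×10^-5 K/W
  R_phenolic foam = L/(kA) = 0.0311/(0.0245·27.3) = 0.04650 K/W
  R_expanded polystyrene = L/(kA) = 0.162/(0.0296·27.3) = 0.2005 K/W
ΣR = 0.2470 K/W
ΔT = Q·ΣR = 186 × 0.2470 = 45.94 K
Heat flows inward, so T_out = T_in + ΔT = -26.1 + 45.94 = 19.8 °C

T_out = 19.8 °C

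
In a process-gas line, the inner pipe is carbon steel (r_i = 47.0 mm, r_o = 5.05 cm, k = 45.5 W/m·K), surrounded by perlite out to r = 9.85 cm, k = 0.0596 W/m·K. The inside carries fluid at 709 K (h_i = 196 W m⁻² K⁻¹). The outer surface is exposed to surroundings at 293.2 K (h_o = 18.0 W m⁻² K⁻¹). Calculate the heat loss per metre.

Treat each layer as a resistance in series:
  R'_conv,in = 1/(2πr h) = 1/(2π·0.0470·196) = 0.01728 m·K/W
  R'_carbon steel = ln(0.0505/0.0470)/(2πk) = 0.07183/(2π·45.5) = 2.512×10^-4 m·K/W
  R'_perlite = ln(0.0985/0.0505)/(2πk) = 0.6681/(2π·0.0596) = 1.784 m·K/W
  R'_conv,out = 1/(2πr h) = 1/(2π·0.0985·18.0) = 0.08977 m·K/W
ΣR = 0.01728 + 2.512×10^-4 + 1.784 + 0.08977 = 1.891 m·K/W
Q' = ΔT/ΣR = (709 K − 293.2 K)/1.891 = 220 W/m

Q' = 220 W/m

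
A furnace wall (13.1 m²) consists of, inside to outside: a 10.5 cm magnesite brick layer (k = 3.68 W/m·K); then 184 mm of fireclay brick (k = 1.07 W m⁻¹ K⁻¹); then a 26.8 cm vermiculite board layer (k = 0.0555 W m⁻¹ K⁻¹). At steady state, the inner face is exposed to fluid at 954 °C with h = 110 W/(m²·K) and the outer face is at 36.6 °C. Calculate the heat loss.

Q = 2.39 kW

Treat each layer as a resistance in series:
  R_conv,in = 1/(hA) = 1/(110·13.1) = 6.940×10^-4 K/W
  R_magnesite brick = L/(kA) = 0.105/(3.68·13.1) = 0.002178 K/W
  R_fireclay brick = L/(kA) = 0.184/(1.07·13.1) = 0.01313 K/W
  R_vermiculite board = L/(kA) = 0.268/(0.0555·13.1) = 0.3686 K/W
ΣR = 6.940×10^-4 + 0.002178 + 0.01313 + 0.3686 = 0.3846 K/W
Q = ΔT/ΣR = (954 °C − 36.6 °C)/0.3846 = 2390 W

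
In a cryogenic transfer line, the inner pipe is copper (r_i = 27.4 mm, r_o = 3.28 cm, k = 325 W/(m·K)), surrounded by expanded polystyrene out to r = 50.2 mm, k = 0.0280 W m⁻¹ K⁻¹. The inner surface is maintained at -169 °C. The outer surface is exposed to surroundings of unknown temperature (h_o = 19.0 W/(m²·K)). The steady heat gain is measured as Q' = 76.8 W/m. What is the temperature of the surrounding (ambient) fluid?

Series resistances:
  R'_copper = ln(0.0328/0.0274)/(2πk) = 0.1799/(2π·325) = 8.809×10^-5 m·K/W
  R'_expanded polystyrene = ln(0.0502/0.0328)/(2πk) = 0.4256/(2π·0.0280) = 2.419 m·K/W
  R'_conv,out = 1/(2πr h) = 1/(2π·0.0502·19.0) = 0.1669 m·K/W
ΣR = 2.586 m·K/W
ΔT = Q'·ΣR = 76.8 × 2.586 = 198.6 K
Heat flows inward, so T_out = T_in + ΔT = -169 + 198.6 = 29.6 °C

T_out = 29.6 °C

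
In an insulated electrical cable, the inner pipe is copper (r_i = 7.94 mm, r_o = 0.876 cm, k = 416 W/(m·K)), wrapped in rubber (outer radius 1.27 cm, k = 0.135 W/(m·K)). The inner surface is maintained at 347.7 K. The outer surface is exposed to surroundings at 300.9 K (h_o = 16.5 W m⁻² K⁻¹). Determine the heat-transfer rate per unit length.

Treat each layer as a resistance in series:
  R'_copper = ln(0.00876/0.00794)/(2πk) = 0.09828/(2π·416) = 3.760×10^-5 m·K/W
  R'_rubber = ln(0.0127/0.00876)/(2πk) = 0.3714/(2π·0.135) = 0.4379 m·K/W
  R'_conv,out = 1/(2πr h) = 1/(2π·0.0127·16.5) = 0.7595 m·K/W
ΣR = 3.760×10^-5 + 0.4379 + 0.7595 = 1.197 m·K/W
Q' = ΔT/ΣR = (347.7 K − 300.9 K)/1.197 = 39.1 W/m

Q' = 39.1 W/m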